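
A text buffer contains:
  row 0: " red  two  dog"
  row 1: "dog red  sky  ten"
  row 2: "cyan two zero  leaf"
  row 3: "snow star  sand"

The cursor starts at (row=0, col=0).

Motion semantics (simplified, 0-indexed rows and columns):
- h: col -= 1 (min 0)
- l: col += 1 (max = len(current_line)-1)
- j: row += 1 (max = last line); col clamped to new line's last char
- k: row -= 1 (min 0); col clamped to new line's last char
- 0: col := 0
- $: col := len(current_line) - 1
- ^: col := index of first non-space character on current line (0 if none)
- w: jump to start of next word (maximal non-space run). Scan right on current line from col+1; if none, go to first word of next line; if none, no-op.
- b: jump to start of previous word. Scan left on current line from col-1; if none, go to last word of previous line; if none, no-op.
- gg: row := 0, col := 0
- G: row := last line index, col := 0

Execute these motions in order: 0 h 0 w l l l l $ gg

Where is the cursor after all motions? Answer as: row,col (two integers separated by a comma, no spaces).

After 1 (0): row=0 col=0 char='_'
After 2 (h): row=0 col=0 char='_'
After 3 (0): row=0 col=0 char='_'
After 4 (w): row=0 col=1 char='r'
After 5 (l): row=0 col=2 char='e'
After 6 (l): row=0 col=3 char='d'
After 7 (l): row=0 col=4 char='_'
After 8 (l): row=0 col=5 char='_'
After 9 ($): row=0 col=13 char='g'
After 10 (gg): row=0 col=0 char='_'

Answer: 0,0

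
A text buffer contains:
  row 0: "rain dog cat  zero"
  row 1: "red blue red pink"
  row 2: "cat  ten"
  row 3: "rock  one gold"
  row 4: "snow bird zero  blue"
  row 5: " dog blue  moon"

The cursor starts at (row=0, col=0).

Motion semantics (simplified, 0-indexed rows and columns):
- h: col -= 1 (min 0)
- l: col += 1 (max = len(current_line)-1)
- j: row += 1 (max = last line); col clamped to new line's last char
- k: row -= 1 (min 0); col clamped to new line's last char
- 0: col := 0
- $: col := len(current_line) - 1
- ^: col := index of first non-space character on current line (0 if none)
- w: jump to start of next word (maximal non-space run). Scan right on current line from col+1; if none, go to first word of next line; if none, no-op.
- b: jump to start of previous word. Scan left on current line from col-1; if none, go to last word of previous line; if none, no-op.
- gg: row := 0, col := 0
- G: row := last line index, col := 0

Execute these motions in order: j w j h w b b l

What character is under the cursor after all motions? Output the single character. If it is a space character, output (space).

After 1 (j): row=1 col=0 char='r'
After 2 (w): row=1 col=4 char='b'
After 3 (j): row=2 col=4 char='_'
After 4 (h): row=2 col=3 char='_'
After 5 (w): row=2 col=5 char='t'
After 6 (b): row=2 col=0 char='c'
After 7 (b): row=1 col=13 char='p'
After 8 (l): row=1 col=14 char='i'

Answer: i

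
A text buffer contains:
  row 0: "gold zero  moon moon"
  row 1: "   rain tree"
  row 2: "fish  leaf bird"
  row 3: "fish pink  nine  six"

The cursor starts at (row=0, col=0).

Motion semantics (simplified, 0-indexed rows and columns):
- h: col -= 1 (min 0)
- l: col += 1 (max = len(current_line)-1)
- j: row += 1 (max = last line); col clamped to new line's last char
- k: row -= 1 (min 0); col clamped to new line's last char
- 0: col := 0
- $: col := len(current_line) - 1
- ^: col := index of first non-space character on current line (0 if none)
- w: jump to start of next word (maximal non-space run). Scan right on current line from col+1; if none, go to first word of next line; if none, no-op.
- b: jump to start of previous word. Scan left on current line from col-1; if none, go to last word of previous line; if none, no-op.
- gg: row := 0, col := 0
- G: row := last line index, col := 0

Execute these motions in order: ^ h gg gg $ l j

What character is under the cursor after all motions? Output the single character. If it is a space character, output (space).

After 1 (^): row=0 col=0 char='g'
After 2 (h): row=0 col=0 char='g'
After 3 (gg): row=0 col=0 char='g'
After 4 (gg): row=0 col=0 char='g'
After 5 ($): row=0 col=19 char='n'
After 6 (l): row=0 col=19 char='n'
After 7 (j): row=1 col=11 char='e'

Answer: e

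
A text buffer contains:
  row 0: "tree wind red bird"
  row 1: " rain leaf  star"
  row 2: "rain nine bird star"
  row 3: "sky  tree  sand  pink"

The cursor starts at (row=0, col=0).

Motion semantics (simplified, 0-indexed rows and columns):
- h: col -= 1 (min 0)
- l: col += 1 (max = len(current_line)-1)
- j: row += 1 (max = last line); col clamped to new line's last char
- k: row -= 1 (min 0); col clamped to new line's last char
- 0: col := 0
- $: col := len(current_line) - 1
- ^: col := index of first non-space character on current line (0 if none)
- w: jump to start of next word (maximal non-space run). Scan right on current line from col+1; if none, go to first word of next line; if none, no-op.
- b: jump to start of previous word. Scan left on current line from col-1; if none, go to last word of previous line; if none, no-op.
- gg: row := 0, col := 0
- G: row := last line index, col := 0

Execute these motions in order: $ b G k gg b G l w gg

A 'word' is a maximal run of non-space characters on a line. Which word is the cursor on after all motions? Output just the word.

After 1 ($): row=0 col=17 char='d'
After 2 (b): row=0 col=14 char='b'
After 3 (G): row=3 col=0 char='s'
After 4 (k): row=2 col=0 char='r'
After 5 (gg): row=0 col=0 char='t'
After 6 (b): row=0 col=0 char='t'
After 7 (G): row=3 col=0 char='s'
After 8 (l): row=3 col=1 char='k'
After 9 (w): row=3 col=5 char='t'
After 10 (gg): row=0 col=0 char='t'

Answer: tree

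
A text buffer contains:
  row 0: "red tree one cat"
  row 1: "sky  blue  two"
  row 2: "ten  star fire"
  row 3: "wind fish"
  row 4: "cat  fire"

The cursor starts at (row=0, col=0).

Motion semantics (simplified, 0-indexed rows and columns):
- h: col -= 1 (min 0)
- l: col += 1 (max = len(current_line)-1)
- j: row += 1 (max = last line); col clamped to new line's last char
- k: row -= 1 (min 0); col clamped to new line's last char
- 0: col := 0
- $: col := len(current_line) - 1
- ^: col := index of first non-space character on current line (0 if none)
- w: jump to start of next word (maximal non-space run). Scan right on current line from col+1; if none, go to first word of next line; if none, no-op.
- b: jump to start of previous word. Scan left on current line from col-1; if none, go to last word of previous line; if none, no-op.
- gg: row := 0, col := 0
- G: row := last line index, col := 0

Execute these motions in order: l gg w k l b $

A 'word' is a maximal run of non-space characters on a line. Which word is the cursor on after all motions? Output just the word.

After 1 (l): row=0 col=1 char='e'
After 2 (gg): row=0 col=0 char='r'
After 3 (w): row=0 col=4 char='t'
After 4 (k): row=0 col=4 char='t'
After 5 (l): row=0 col=5 char='r'
After 6 (b): row=0 col=4 char='t'
After 7 ($): row=0 col=15 char='t'

Answer: cat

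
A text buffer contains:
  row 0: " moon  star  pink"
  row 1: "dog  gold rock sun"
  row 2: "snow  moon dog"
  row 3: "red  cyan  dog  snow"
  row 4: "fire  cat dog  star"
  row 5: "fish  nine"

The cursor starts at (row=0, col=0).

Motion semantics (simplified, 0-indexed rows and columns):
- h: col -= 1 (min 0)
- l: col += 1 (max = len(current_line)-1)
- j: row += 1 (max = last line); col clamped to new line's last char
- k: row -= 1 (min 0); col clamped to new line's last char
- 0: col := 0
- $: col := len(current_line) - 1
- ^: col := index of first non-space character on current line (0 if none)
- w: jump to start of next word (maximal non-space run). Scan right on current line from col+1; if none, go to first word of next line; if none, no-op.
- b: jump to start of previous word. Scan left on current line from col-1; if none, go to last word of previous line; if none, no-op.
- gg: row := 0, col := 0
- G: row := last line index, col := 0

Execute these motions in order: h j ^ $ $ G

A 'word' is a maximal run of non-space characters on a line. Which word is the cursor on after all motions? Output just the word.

Answer: fish

Derivation:
After 1 (h): row=0 col=0 char='_'
After 2 (j): row=1 col=0 char='d'
After 3 (^): row=1 col=0 char='d'
After 4 ($): row=1 col=17 char='n'
After 5 ($): row=1 col=17 char='n'
After 6 (G): row=5 col=0 char='f'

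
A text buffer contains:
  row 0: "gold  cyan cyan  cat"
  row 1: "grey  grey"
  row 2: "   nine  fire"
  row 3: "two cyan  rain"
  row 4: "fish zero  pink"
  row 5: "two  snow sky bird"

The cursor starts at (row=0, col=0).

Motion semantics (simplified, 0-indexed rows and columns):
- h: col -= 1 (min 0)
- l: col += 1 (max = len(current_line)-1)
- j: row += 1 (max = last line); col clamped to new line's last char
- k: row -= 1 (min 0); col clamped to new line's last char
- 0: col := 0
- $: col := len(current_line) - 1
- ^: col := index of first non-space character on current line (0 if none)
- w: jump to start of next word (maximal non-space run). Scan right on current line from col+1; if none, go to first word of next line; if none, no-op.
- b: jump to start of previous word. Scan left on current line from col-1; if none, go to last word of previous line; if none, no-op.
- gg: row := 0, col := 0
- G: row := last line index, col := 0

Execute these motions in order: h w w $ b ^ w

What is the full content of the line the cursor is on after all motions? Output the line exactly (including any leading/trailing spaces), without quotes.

After 1 (h): row=0 col=0 char='g'
After 2 (w): row=0 col=6 char='c'
After 3 (w): row=0 col=11 char='c'
After 4 ($): row=0 col=19 char='t'
After 5 (b): row=0 col=17 char='c'
After 6 (^): row=0 col=0 char='g'
After 7 (w): row=0 col=6 char='c'

Answer: gold  cyan cyan  cat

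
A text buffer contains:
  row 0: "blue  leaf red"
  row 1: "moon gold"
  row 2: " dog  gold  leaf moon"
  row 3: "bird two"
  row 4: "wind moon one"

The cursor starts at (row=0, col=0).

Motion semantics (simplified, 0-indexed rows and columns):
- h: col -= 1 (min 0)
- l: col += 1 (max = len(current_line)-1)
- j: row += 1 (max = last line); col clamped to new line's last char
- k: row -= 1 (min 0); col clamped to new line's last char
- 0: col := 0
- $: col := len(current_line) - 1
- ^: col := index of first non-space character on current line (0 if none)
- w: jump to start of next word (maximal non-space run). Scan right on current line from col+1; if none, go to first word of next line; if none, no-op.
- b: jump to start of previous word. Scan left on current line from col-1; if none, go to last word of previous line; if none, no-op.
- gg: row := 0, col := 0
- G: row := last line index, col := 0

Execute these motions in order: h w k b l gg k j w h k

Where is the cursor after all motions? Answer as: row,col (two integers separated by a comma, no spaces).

Answer: 0,4

Derivation:
After 1 (h): row=0 col=0 char='b'
After 2 (w): row=0 col=6 char='l'
After 3 (k): row=0 col=6 char='l'
After 4 (b): row=0 col=0 char='b'
After 5 (l): row=0 col=1 char='l'
After 6 (gg): row=0 col=0 char='b'
After 7 (k): row=0 col=0 char='b'
After 8 (j): row=1 col=0 char='m'
After 9 (w): row=1 col=5 char='g'
After 10 (h): row=1 col=4 char='_'
After 11 (k): row=0 col=4 char='_'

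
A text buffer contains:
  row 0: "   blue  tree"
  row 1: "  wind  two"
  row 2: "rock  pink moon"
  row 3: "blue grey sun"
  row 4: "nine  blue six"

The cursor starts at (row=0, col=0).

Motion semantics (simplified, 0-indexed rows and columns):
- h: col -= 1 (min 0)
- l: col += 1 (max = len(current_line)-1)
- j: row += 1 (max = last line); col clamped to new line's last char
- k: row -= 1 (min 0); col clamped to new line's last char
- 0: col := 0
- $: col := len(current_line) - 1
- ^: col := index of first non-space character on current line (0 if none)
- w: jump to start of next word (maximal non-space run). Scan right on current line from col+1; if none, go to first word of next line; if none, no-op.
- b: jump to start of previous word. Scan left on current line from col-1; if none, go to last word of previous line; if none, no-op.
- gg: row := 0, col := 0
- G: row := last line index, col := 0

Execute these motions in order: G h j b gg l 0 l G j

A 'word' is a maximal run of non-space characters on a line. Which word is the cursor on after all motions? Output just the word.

Answer: nine

Derivation:
After 1 (G): row=4 col=0 char='n'
After 2 (h): row=4 col=0 char='n'
After 3 (j): row=4 col=0 char='n'
After 4 (b): row=3 col=10 char='s'
After 5 (gg): row=0 col=0 char='_'
After 6 (l): row=0 col=1 char='_'
After 7 (0): row=0 col=0 char='_'
After 8 (l): row=0 col=1 char='_'
After 9 (G): row=4 col=0 char='n'
After 10 (j): row=4 col=0 char='n'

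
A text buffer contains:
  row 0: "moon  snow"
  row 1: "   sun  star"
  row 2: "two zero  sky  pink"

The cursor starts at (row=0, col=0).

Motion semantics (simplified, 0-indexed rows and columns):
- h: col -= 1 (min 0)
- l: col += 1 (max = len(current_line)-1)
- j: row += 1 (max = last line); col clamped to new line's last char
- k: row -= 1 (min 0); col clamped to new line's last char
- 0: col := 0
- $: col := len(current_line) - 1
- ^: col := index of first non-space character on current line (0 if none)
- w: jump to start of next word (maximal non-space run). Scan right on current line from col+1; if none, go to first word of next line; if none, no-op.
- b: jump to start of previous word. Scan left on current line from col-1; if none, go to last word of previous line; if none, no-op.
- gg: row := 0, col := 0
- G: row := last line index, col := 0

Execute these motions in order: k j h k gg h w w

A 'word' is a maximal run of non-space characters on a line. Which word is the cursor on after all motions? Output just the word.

After 1 (k): row=0 col=0 char='m'
After 2 (j): row=1 col=0 char='_'
After 3 (h): row=1 col=0 char='_'
After 4 (k): row=0 col=0 char='m'
After 5 (gg): row=0 col=0 char='m'
After 6 (h): row=0 col=0 char='m'
After 7 (w): row=0 col=6 char='s'
After 8 (w): row=1 col=3 char='s'

Answer: sun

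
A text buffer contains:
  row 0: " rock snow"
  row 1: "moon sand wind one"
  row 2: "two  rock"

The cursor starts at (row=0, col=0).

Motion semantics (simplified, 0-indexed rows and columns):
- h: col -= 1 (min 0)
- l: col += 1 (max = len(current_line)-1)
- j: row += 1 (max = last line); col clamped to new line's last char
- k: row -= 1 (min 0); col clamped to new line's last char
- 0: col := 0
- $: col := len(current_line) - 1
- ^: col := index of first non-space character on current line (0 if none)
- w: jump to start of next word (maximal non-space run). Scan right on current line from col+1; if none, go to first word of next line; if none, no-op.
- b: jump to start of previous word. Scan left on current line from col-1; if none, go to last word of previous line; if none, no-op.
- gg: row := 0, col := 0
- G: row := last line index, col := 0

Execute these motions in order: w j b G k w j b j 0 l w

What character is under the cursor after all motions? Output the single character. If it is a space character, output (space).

After 1 (w): row=0 col=1 char='r'
After 2 (j): row=1 col=1 char='o'
After 3 (b): row=1 col=0 char='m'
After 4 (G): row=2 col=0 char='t'
After 5 (k): row=1 col=0 char='m'
After 6 (w): row=1 col=5 char='s'
After 7 (j): row=2 col=5 char='r'
After 8 (b): row=2 col=0 char='t'
After 9 (j): row=2 col=0 char='t'
After 10 (0): row=2 col=0 char='t'
After 11 (l): row=2 col=1 char='w'
After 12 (w): row=2 col=5 char='r'

Answer: r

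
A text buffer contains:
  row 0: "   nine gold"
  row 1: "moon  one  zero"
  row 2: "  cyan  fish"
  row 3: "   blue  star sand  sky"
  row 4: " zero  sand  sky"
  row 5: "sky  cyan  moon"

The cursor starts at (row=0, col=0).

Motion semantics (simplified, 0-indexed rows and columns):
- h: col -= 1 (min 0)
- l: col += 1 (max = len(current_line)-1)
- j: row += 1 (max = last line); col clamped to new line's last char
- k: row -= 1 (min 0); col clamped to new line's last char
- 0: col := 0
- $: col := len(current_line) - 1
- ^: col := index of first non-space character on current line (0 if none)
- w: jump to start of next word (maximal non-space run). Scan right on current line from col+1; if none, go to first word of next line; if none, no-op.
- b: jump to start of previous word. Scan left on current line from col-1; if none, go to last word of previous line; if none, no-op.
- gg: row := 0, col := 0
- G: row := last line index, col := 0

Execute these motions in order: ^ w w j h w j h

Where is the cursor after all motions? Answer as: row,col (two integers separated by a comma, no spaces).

After 1 (^): row=0 col=3 char='n'
After 2 (w): row=0 col=8 char='g'
After 3 (w): row=1 col=0 char='m'
After 4 (j): row=2 col=0 char='_'
After 5 (h): row=2 col=0 char='_'
After 6 (w): row=2 col=2 char='c'
After 7 (j): row=3 col=2 char='_'
After 8 (h): row=3 col=1 char='_'

Answer: 3,1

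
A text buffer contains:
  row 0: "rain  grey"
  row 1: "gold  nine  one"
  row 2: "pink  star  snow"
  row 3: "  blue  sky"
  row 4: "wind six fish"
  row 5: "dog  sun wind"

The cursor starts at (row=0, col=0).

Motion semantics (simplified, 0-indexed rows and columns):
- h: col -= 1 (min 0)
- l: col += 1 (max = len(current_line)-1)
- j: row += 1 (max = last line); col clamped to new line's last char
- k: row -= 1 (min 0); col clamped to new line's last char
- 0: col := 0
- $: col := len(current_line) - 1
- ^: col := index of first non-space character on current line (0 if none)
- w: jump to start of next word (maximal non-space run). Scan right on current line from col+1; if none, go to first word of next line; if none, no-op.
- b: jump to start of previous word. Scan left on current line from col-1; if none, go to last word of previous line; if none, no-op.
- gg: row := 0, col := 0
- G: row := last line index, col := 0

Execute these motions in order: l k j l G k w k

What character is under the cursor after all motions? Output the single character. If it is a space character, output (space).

After 1 (l): row=0 col=1 char='a'
After 2 (k): row=0 col=1 char='a'
After 3 (j): row=1 col=1 char='o'
After 4 (l): row=1 col=2 char='l'
After 5 (G): row=5 col=0 char='d'
After 6 (k): row=4 col=0 char='w'
After 7 (w): row=4 col=5 char='s'
After 8 (k): row=3 col=5 char='e'

Answer: e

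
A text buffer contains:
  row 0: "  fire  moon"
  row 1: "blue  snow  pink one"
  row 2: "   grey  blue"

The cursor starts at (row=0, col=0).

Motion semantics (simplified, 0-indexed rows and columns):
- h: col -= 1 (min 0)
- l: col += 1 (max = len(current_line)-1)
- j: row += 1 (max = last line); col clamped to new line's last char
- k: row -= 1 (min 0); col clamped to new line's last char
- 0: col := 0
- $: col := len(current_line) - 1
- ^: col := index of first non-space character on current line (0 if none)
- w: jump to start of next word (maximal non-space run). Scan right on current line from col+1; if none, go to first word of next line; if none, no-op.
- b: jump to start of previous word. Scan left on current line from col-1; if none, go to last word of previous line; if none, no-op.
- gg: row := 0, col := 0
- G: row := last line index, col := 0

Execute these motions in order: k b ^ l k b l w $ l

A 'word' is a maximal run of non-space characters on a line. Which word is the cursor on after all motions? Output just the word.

After 1 (k): row=0 col=0 char='_'
After 2 (b): row=0 col=0 char='_'
After 3 (^): row=0 col=2 char='f'
After 4 (l): row=0 col=3 char='i'
After 5 (k): row=0 col=3 char='i'
After 6 (b): row=0 col=2 char='f'
After 7 (l): row=0 col=3 char='i'
After 8 (w): row=0 col=8 char='m'
After 9 ($): row=0 col=11 char='n'
After 10 (l): row=0 col=11 char='n'

Answer: moon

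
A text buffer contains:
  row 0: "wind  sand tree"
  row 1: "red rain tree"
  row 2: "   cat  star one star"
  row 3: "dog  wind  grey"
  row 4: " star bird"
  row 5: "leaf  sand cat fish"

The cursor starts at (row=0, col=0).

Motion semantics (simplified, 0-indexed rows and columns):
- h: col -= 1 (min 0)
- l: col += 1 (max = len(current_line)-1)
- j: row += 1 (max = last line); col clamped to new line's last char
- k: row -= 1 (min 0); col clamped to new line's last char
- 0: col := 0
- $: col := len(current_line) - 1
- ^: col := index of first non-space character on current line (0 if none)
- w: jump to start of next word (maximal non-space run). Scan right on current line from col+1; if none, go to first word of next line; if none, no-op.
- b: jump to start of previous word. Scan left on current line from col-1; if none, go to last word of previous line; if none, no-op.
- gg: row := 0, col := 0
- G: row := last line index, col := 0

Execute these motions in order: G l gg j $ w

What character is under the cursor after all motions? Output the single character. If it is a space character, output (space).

Answer: c

Derivation:
After 1 (G): row=5 col=0 char='l'
After 2 (l): row=5 col=1 char='e'
After 3 (gg): row=0 col=0 char='w'
After 4 (j): row=1 col=0 char='r'
After 5 ($): row=1 col=12 char='e'
After 6 (w): row=2 col=3 char='c'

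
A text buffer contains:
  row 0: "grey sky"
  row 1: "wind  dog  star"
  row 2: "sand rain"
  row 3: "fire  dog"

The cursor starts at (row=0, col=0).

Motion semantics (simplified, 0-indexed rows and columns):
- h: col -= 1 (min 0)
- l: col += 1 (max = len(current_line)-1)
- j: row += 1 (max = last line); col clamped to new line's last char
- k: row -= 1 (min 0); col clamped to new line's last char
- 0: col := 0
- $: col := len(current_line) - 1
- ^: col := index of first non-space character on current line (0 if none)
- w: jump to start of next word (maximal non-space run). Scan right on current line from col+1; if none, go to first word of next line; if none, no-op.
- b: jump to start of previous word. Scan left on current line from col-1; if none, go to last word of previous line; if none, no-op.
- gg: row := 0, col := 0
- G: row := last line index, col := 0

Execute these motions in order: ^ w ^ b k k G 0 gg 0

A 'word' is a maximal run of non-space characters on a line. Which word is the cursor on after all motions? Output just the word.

After 1 (^): row=0 col=0 char='g'
After 2 (w): row=0 col=5 char='s'
After 3 (^): row=0 col=0 char='g'
After 4 (b): row=0 col=0 char='g'
After 5 (k): row=0 col=0 char='g'
After 6 (k): row=0 col=0 char='g'
After 7 (G): row=3 col=0 char='f'
After 8 (0): row=3 col=0 char='f'
After 9 (gg): row=0 col=0 char='g'
After 10 (0): row=0 col=0 char='g'

Answer: grey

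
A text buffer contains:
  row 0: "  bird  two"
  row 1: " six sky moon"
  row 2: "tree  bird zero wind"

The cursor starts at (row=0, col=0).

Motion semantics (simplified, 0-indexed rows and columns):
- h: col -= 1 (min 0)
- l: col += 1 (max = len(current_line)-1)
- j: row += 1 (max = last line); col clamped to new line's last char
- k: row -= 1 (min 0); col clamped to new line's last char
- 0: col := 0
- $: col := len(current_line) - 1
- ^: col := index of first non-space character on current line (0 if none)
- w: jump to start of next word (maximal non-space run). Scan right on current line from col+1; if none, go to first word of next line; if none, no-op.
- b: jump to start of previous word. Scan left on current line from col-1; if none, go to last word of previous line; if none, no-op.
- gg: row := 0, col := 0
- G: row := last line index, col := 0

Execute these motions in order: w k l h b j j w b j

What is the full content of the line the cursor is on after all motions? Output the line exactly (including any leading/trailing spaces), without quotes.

After 1 (w): row=0 col=2 char='b'
After 2 (k): row=0 col=2 char='b'
After 3 (l): row=0 col=3 char='i'
After 4 (h): row=0 col=2 char='b'
After 5 (b): row=0 col=2 char='b'
After 6 (j): row=1 col=2 char='i'
After 7 (j): row=2 col=2 char='e'
After 8 (w): row=2 col=6 char='b'
After 9 (b): row=2 col=0 char='t'
After 10 (j): row=2 col=0 char='t'

Answer: tree  bird zero wind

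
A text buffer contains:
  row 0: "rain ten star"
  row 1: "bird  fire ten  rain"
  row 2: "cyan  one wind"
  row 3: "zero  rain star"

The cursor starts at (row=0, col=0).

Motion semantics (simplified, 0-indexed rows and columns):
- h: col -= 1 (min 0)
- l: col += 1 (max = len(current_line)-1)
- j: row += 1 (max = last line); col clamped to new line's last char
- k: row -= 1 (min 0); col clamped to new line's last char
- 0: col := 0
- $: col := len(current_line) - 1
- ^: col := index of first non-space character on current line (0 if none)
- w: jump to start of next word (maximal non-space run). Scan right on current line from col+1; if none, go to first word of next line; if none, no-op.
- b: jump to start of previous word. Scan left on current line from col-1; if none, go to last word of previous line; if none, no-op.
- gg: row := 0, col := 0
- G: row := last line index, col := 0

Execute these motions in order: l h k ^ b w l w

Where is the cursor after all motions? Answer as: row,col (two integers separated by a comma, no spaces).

Answer: 0,9

Derivation:
After 1 (l): row=0 col=1 char='a'
After 2 (h): row=0 col=0 char='r'
After 3 (k): row=0 col=0 char='r'
After 4 (^): row=0 col=0 char='r'
After 5 (b): row=0 col=0 char='r'
After 6 (w): row=0 col=5 char='t'
After 7 (l): row=0 col=6 char='e'
After 8 (w): row=0 col=9 char='s'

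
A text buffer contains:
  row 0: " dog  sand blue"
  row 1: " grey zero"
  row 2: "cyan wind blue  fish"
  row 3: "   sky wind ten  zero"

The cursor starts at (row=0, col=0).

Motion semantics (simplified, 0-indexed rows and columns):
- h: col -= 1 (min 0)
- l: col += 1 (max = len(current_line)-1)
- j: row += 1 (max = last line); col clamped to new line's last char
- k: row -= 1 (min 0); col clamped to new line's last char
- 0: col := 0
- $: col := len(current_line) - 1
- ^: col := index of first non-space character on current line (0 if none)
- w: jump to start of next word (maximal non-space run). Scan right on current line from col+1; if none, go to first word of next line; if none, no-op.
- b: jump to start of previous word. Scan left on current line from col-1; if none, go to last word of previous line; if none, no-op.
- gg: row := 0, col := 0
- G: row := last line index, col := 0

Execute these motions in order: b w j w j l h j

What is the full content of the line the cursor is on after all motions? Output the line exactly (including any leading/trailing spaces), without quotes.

After 1 (b): row=0 col=0 char='_'
After 2 (w): row=0 col=1 char='d'
After 3 (j): row=1 col=1 char='g'
After 4 (w): row=1 col=6 char='z'
After 5 (j): row=2 col=6 char='i'
After 6 (l): row=2 col=7 char='n'
After 7 (h): row=2 col=6 char='i'
After 8 (j): row=3 col=6 char='_'

Answer:    sky wind ten  zero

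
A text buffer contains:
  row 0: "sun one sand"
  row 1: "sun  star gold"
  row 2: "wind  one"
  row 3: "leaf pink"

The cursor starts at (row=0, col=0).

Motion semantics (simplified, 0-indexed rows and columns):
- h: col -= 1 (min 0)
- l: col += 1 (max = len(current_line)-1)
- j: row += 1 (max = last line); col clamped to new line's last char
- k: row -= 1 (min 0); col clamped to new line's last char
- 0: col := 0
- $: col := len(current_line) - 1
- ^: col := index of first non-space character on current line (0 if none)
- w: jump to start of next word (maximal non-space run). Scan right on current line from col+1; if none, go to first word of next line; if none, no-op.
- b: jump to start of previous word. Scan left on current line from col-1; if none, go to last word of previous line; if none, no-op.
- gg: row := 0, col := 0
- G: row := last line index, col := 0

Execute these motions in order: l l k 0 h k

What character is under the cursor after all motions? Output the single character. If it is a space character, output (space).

Answer: s

Derivation:
After 1 (l): row=0 col=1 char='u'
After 2 (l): row=0 col=2 char='n'
After 3 (k): row=0 col=2 char='n'
After 4 (0): row=0 col=0 char='s'
After 5 (h): row=0 col=0 char='s'
After 6 (k): row=0 col=0 char='s'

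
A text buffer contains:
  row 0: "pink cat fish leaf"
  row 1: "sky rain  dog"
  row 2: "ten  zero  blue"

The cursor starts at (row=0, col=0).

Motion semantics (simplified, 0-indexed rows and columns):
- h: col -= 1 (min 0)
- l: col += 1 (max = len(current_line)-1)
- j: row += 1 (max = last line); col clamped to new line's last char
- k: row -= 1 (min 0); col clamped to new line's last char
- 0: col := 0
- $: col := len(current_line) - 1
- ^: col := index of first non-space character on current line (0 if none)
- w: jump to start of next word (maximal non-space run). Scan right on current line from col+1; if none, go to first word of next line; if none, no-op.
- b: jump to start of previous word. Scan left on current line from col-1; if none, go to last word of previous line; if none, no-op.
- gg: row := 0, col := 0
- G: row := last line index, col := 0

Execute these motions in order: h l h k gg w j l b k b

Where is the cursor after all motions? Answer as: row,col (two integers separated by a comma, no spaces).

Answer: 0,0

Derivation:
After 1 (h): row=0 col=0 char='p'
After 2 (l): row=0 col=1 char='i'
After 3 (h): row=0 col=0 char='p'
After 4 (k): row=0 col=0 char='p'
After 5 (gg): row=0 col=0 char='p'
After 6 (w): row=0 col=5 char='c'
After 7 (j): row=1 col=5 char='a'
After 8 (l): row=1 col=6 char='i'
After 9 (b): row=1 col=4 char='r'
After 10 (k): row=0 col=4 char='_'
After 11 (b): row=0 col=0 char='p'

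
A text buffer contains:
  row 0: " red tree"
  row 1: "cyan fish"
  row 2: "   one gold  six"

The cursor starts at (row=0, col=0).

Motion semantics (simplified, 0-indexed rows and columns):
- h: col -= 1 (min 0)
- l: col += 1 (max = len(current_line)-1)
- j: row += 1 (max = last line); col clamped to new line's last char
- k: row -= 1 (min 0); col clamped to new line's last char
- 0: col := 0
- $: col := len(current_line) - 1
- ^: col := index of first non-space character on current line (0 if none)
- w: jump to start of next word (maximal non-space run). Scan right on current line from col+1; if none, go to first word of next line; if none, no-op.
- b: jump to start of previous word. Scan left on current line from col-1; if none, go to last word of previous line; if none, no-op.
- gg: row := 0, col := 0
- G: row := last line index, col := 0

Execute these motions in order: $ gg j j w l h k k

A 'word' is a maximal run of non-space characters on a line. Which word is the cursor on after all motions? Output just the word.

Answer: red

Derivation:
After 1 ($): row=0 col=8 char='e'
After 2 (gg): row=0 col=0 char='_'
After 3 (j): row=1 col=0 char='c'
After 4 (j): row=2 col=0 char='_'
After 5 (w): row=2 col=3 char='o'
After 6 (l): row=2 col=4 char='n'
After 7 (h): row=2 col=3 char='o'
After 8 (k): row=1 col=3 char='n'
After 9 (k): row=0 col=3 char='d'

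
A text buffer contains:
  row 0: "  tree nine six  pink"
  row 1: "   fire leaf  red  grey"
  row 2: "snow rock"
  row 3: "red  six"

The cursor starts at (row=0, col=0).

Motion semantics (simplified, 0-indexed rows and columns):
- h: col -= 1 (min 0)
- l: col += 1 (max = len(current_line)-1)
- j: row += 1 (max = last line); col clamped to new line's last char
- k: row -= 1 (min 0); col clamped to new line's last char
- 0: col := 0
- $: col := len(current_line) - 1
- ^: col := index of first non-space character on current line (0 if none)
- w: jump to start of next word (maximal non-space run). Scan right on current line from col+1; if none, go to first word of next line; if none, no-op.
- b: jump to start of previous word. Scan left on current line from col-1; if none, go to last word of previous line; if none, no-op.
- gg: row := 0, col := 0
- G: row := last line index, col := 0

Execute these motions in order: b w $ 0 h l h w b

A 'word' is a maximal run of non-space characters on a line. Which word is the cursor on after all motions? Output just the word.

After 1 (b): row=0 col=0 char='_'
After 2 (w): row=0 col=2 char='t'
After 3 ($): row=0 col=20 char='k'
After 4 (0): row=0 col=0 char='_'
After 5 (h): row=0 col=0 char='_'
After 6 (l): row=0 col=1 char='_'
After 7 (h): row=0 col=0 char='_'
After 8 (w): row=0 col=2 char='t'
After 9 (b): row=0 col=2 char='t'

Answer: tree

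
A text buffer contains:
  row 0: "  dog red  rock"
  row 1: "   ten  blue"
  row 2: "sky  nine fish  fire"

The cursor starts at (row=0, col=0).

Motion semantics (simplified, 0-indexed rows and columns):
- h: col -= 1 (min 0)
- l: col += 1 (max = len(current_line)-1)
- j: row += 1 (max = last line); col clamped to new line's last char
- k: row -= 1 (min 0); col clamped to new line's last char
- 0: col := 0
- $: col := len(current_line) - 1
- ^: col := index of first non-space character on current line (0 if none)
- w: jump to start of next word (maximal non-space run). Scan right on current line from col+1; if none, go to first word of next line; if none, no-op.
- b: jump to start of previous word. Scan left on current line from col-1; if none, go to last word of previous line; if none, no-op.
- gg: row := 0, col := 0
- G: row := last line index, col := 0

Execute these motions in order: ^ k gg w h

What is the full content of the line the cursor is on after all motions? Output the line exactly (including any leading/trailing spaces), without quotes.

After 1 (^): row=0 col=2 char='d'
After 2 (k): row=0 col=2 char='d'
After 3 (gg): row=0 col=0 char='_'
After 4 (w): row=0 col=2 char='d'
After 5 (h): row=0 col=1 char='_'

Answer:   dog red  rock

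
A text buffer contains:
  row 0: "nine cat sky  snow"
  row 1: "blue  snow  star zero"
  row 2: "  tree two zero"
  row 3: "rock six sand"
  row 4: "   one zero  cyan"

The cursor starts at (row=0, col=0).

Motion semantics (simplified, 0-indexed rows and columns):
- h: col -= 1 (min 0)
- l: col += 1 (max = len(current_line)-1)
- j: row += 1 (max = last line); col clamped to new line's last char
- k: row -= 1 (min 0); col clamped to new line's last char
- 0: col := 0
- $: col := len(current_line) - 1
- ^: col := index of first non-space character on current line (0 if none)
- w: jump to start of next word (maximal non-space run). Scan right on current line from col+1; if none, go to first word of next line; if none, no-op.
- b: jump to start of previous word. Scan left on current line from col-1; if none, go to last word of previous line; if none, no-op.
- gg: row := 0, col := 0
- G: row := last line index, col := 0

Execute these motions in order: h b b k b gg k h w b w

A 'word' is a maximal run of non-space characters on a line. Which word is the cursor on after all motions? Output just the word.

Answer: cat

Derivation:
After 1 (h): row=0 col=0 char='n'
After 2 (b): row=0 col=0 char='n'
After 3 (b): row=0 col=0 char='n'
After 4 (k): row=0 col=0 char='n'
After 5 (b): row=0 col=0 char='n'
After 6 (gg): row=0 col=0 char='n'
After 7 (k): row=0 col=0 char='n'
After 8 (h): row=0 col=0 char='n'
After 9 (w): row=0 col=5 char='c'
After 10 (b): row=0 col=0 char='n'
After 11 (w): row=0 col=5 char='c'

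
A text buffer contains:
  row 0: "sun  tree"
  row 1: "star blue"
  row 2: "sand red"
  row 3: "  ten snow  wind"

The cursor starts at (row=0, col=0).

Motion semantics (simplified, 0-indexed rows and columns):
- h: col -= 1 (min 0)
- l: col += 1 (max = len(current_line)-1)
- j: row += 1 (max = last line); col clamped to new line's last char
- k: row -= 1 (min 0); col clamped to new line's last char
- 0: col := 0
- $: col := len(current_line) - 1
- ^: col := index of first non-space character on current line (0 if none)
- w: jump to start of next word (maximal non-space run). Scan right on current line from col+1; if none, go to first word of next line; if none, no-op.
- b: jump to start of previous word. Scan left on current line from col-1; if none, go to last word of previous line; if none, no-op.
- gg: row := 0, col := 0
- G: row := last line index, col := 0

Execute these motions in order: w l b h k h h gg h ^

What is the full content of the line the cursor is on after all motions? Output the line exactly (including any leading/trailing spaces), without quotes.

After 1 (w): row=0 col=5 char='t'
After 2 (l): row=0 col=6 char='r'
After 3 (b): row=0 col=5 char='t'
After 4 (h): row=0 col=4 char='_'
After 5 (k): row=0 col=4 char='_'
After 6 (h): row=0 col=3 char='_'
After 7 (h): row=0 col=2 char='n'
After 8 (gg): row=0 col=0 char='s'
After 9 (h): row=0 col=0 char='s'
After 10 (^): row=0 col=0 char='s'

Answer: sun  tree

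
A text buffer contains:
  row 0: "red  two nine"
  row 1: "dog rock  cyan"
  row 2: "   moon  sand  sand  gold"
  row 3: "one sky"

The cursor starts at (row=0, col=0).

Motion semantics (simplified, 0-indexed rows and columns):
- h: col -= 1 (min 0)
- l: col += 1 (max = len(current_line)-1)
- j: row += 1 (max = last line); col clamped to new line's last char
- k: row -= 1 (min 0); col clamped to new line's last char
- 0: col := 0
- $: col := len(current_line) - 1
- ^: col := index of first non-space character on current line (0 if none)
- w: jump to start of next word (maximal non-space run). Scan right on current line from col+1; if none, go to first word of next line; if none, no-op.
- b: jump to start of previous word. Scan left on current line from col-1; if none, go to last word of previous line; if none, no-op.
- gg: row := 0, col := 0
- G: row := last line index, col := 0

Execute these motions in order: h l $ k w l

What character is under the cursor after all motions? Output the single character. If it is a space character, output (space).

After 1 (h): row=0 col=0 char='r'
After 2 (l): row=0 col=1 char='e'
After 3 ($): row=0 col=12 char='e'
After 4 (k): row=0 col=12 char='e'
After 5 (w): row=1 col=0 char='d'
After 6 (l): row=1 col=1 char='o'

Answer: o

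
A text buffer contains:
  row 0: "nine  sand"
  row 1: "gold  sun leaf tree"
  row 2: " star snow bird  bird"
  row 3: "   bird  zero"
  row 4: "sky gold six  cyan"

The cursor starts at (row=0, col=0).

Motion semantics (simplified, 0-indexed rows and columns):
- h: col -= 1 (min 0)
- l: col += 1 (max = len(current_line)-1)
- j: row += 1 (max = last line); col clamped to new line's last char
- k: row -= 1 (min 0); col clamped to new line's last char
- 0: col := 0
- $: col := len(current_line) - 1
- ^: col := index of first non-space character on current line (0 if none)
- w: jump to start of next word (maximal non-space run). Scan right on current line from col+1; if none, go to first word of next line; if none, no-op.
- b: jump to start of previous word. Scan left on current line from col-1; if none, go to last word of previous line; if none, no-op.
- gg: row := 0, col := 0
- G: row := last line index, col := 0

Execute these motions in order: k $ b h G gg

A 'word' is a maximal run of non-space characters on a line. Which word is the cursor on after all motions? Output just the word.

After 1 (k): row=0 col=0 char='n'
After 2 ($): row=0 col=9 char='d'
After 3 (b): row=0 col=6 char='s'
After 4 (h): row=0 col=5 char='_'
After 5 (G): row=4 col=0 char='s'
After 6 (gg): row=0 col=0 char='n'

Answer: nine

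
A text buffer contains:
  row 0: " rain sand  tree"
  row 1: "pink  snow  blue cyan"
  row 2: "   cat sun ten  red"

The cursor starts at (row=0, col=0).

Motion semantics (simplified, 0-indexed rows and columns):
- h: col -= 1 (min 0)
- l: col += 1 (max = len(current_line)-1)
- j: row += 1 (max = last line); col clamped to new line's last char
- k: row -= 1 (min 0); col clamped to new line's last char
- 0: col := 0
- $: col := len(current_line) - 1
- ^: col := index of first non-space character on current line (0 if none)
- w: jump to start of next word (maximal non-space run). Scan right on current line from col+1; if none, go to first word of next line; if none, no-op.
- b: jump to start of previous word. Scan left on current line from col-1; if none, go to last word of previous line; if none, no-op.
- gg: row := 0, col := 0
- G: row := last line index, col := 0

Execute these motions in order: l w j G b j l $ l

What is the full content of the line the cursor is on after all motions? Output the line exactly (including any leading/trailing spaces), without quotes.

Answer:    cat sun ten  red

Derivation:
After 1 (l): row=0 col=1 char='r'
After 2 (w): row=0 col=6 char='s'
After 3 (j): row=1 col=6 char='s'
After 4 (G): row=2 col=0 char='_'
After 5 (b): row=1 col=17 char='c'
After 6 (j): row=2 col=17 char='e'
After 7 (l): row=2 col=18 char='d'
After 8 ($): row=2 col=18 char='d'
After 9 (l): row=2 col=18 char='d'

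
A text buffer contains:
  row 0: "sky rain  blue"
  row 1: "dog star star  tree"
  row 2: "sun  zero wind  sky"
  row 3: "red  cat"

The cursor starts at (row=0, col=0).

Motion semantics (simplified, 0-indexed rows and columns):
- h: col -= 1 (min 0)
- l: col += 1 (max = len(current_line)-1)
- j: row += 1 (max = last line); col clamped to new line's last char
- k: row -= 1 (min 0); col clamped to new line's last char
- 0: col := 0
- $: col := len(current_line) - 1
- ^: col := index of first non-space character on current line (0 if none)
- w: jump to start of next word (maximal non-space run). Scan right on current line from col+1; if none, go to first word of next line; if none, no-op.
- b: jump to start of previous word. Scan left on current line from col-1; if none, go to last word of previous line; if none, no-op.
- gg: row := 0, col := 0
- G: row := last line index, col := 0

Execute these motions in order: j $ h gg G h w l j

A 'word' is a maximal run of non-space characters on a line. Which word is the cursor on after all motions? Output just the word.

Answer: cat

Derivation:
After 1 (j): row=1 col=0 char='d'
After 2 ($): row=1 col=18 char='e'
After 3 (h): row=1 col=17 char='e'
After 4 (gg): row=0 col=0 char='s'
After 5 (G): row=3 col=0 char='r'
After 6 (h): row=3 col=0 char='r'
After 7 (w): row=3 col=5 char='c'
After 8 (l): row=3 col=6 char='a'
After 9 (j): row=3 col=6 char='a'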